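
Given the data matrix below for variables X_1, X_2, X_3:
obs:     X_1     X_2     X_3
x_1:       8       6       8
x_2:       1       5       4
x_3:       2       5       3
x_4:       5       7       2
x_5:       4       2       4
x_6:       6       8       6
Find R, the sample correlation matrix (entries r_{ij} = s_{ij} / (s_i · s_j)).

Step 1 — column means:
  mean(X_1) = (8 + 1 + 2 + 5 + 4 + 6) / 6 = 26/6 = 4.3333
  mean(X_2) = (6 + 5 + 5 + 7 + 2 + 8) / 6 = 33/6 = 5.5
  mean(X_3) = (8 + 4 + 3 + 2 + 4 + 6) / 6 = 27/6 = 4.5

Step 2 — sample variances and covariances s[i,j] = (1/(n-1)) · Σ_k (x_{k,i} - mean_i) · (x_{k,j} - mean_j), with n-1 = 5:
  s[X_1,X_1] = ((3.6667)·(3.6667) + (-3.3333)·(-3.3333) + (-2.3333)·(-2.3333) + (0.6667)·(0.6667) + (-0.3333)·(-0.3333) + (1.6667)·(1.6667)) / 5 = 33.3333/5 = 6.6667
  s[X_1,X_2] = ((3.6667)·(0.5) + (-3.3333)·(-0.5) + (-2.3333)·(-0.5) + (0.6667)·(1.5) + (-0.3333)·(-3.5) + (1.6667)·(2.5)) / 5 = 11/5 = 2.2
  s[X_1,X_3] = ((3.6667)·(3.5) + (-3.3333)·(-0.5) + (-2.3333)·(-1.5) + (0.6667)·(-2.5) + (-0.3333)·(-0.5) + (1.6667)·(1.5)) / 5 = 19/5 = 3.8
  s[X_2,X_2] = ((0.5)·(0.5) + (-0.5)·(-0.5) + (-0.5)·(-0.5) + (1.5)·(1.5) + (-3.5)·(-3.5) + (2.5)·(2.5)) / 5 = 21.5/5 = 4.3
  s[X_2,X_3] = ((0.5)·(3.5) + (-0.5)·(-0.5) + (-0.5)·(-1.5) + (1.5)·(-2.5) + (-3.5)·(-0.5) + (2.5)·(1.5)) / 5 = 4.5/5 = 0.9
  s[X_3,X_3] = ((3.5)·(3.5) + (-0.5)·(-0.5) + (-1.5)·(-1.5) + (-2.5)·(-2.5) + (-0.5)·(-0.5) + (1.5)·(1.5)) / 5 = 23.5/5 = 4.7
  Sample standard deviations s_i = √(s[i,i]):
  s(X_1) = √(6.6667) = 2.582
  s(X_2) = √(4.3) = 2.0736
  s(X_3) = √(4.7) = 2.1679

Step 3 — r_{ij} = s_{ij} / (s_i · s_j):
  r[X_1,X_1] = 1 (diagonal).
  r[X_1,X_2] = 2.2 / (2.582 · 2.0736) = 2.2 / 5.3541 = 0.4109
  r[X_1,X_3] = 3.8 / (2.582 · 2.1679) = 3.8 / 5.5976 = 0.6789
  r[X_2,X_2] = 1 (diagonal).
  r[X_2,X_3] = 0.9 / (2.0736 · 2.1679) = 0.9 / 4.4956 = 0.2002
  r[X_3,X_3] = 1 (diagonal).

R is symmetric with unit diagonal. Assembling:

R = [[1, 0.4109, 0.6789],
 [0.4109, 1, 0.2002],
 [0.6789, 0.2002, 1]]


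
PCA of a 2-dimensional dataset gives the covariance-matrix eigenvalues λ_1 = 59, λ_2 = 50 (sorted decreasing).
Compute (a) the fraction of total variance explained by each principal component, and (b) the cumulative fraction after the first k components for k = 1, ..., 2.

Step 1 — total variance = trace(Sigma) = Σ λ_i = 59 + 50 = 109.

Step 2 — fraction explained by component i = λ_i / Σ λ:
  PC1: 59/109 = 0.5413
  PC2: 50/109 = 0.4587

Step 3 — cumulative fraction after k components = (λ_1 + ... + λ_k) / Σ λ:
  k = 1: 59/109 = 0.5413
  k = 2: (59 + 50)/109 = 109/109 = 1

Summary (fraction, with percent):

explained: PC1 0.5413 (54.13%), PC2 0.4587 (45.87%);  cumulative: 0.5413, 1


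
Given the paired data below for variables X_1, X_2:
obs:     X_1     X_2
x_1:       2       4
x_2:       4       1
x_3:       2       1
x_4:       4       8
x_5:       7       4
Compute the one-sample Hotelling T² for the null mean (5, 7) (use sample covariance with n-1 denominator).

Step 1 — sample mean vector:
  mean(X_1) = (2 + 4 + 2 + 4 + 7) / 5 = 19/5 = 3.8
  mean(X_2) = (4 + 1 + 1 + 8 + 4) / 5 = 18/5 = 3.6
  x̄ = (3.8, 3.6),  deviation x̄ - mu_0 = (3.8, 3.6) - (5, 7) = (-1.2, -3.4).

Step 2 — sample covariance matrix, S[i,j] = (1/(n-1)) · Σ_k (x_{k,i} - mean_i) · (x_{k,j} - mean_j), divisor n-1 = 4:
  S[X_1,X_1] = ((-1.8)·(-1.8) + (0.2)·(0.2) + (-1.8)·(-1.8) + (0.2)·(0.2) + (3.2)·(3.2)) / 4 = 16.8/4 = 4.2
  S[X_1,X_2] = ((-1.8)·(0.4) + (0.2)·(-2.6) + (-1.8)·(-2.6) + (0.2)·(4.4) + (3.2)·(0.4)) / 4 = 5.6/4 = 1.4
  S[X_2,X_2] = ((0.4)·(0.4) + (-2.6)·(-2.6) + (-2.6)·(-2.6) + (4.4)·(4.4) + (0.4)·(0.4)) / 4 = 33.2/4 = 8.3
  S = [[4.2, 1.4],
 [1.4, 8.3]].

Step 3 — invert S. det(S) = 4.2·8.3 - (1.4)² = 32.9.
  S^{-1} = (1/det) · [[d, -b], [-b, a]] = [[0.2523, -0.0426],
 [-0.0426, 0.1277]].

Step 4 — quadratic form (x̄ - mu_0)^T · S^{-1} · (x̄ - mu_0):
  S^{-1} · (x̄ - mu_0) = (-0.1581, -0.383),
  (x̄ - mu_0)^T · [...] = (-1.2)·(-0.1581) + (-3.4)·(-0.383) = 1.4918.

Step 5 — scale by n: T² = 5 · 1.4918 = 7.459.

T² ≈ 7.459


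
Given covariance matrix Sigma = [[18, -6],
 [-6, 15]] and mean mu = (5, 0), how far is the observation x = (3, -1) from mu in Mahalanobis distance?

Step 1 — centre the observation: (x - mu) = (-2, -1).

Step 2 — invert Sigma. det(Sigma) = 18·15 - (-6)² = 234.
  Sigma^{-1} = (1/det) · [[d, -b], [-b, a]] = [[0.0641, 0.0256],
 [0.0256, 0.0769]].

Step 3 — form the quadratic (x - mu)^T · Sigma^{-1} · (x - mu):
  Sigma^{-1} · (x - mu) = (-0.1538, -0.1282).
  (x - mu)^T · [Sigma^{-1} · (x - mu)] = (-2)·(-0.1538) + (-1)·(-0.1282) = 0.4359.

Step 4 — take square root: d = √(0.4359) ≈ 0.6602.

d(x, mu) = √(0.4359) ≈ 0.6602


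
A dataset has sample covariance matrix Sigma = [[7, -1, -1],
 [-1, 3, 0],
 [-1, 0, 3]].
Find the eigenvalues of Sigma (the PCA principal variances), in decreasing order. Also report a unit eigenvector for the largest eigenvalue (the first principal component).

Step 1 — characteristic polynomial p(λ) = det(λI - Sigma) = λ³ - tr·λ² + c_1·λ - det, where tr = trace, c_1 = sum of the principal 2×2 minors, det = det(Sigma):
  tr = 7 + 3 + 3 = 13,
  c_1 = (7·3 - (-1)²) + (7·3 - (-1)²) + (3·3 - (0)²) = 20 + 20 + 9 = 49,
  det = 7·(3·3 - (0)²) - (-1)·((-1)·3 - (0)·(-1)) + (-1)·((-1)·(0) - 3·(-1)) = 7·(9) - (-1)·(-3) + (-1)·(3) = 57.
  So p(λ) = λ³ - 13λ² + 49λ - 57.
Step 2 — look for an integer root (rational root theorem: any rational root is an integer divisor of 57). Testing λ = 3:
  p(3) = 27 - 117 + 147 - 57 = 0  ✓
  Dividing out (λ - 3): p(λ) = (λ - 3)(λ² - 10λ + 19).
Step 3 — remaining eigenvalues from the quadratic λ² - 10λ + 19 = 0:
  Δ = 10² - 4·19 = 100 - 76 = 24,  λ = (10 ± √24)/2 = (10 ± 4.899)/2 ≈ 7.4495 or 2.5505.
  Sorted: λ_1 = 7.4495,  λ_2 = 3,  λ_3 = 2.5505  (check: sum = 13 = tr ✓).

Step 4 — unit eigenvector for λ_1 ≈ 7.4495: v spans the null space of (Sigma - λ_1 I), whose rows are
  r_1 = (-0.4495, -1, -1),  r_2 = (-1, -4.4495, 0),  r_3 = (-1, 0, -4.4495).
  v is orthogonal to every row, so take v ∝ r_1 × r_2 = ((-1)·(0) - (-1)·(-4.4495), (-1)·(-1) - (-0.4495)·(0), (-0.4495)·(-4.4495) - (-1)·(-1)) ≈ (-4.4495, 1, 1).
  Rescale (multiply by -1 so the first nonzero entry is positive): u = (4.4495, -1, -1).
  ||u|| = √((4.4495)² + (-1)² + (-1)²) = √(21.798) ≈ 4.6688,  v_1 = u/||u|| ≈ (0.953, -0.2142, -0.2142) (||v_1|| = 1).

λ_1 = 7.4495,  λ_2 = 3,  λ_3 = 2.5505;  v_1 ≈ (0.953, -0.2142, -0.2142)


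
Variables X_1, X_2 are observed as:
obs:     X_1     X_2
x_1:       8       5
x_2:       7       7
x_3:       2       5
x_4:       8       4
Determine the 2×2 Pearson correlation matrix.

Step 1 — column means:
  mean(X_1) = (8 + 7 + 2 + 8) / 4 = 25/4 = 6.25
  mean(X_2) = (5 + 7 + 5 + 4) / 4 = 21/4 = 5.25

Step 2 — sample variances and covariances s[i,j] = (1/(n-1)) · Σ_k (x_{k,i} - mean_i) · (x_{k,j} - mean_j), with n-1 = 3:
  s[X_1,X_1] = ((1.75)·(1.75) + (0.75)·(0.75) + (-4.25)·(-4.25) + (1.75)·(1.75)) / 3 = 24.75/3 = 8.25
  s[X_1,X_2] = ((1.75)·(-0.25) + (0.75)·(1.75) + (-4.25)·(-0.25) + (1.75)·(-1.25)) / 3 = -0.25/3 = -0.0833
  s[X_2,X_2] = ((-0.25)·(-0.25) + (1.75)·(1.75) + (-0.25)·(-0.25) + (-1.25)·(-1.25)) / 3 = 4.75/3 = 1.5833
  Sample standard deviations s_i = √(s[i,i]):
  s(X_1) = √(8.25) = 2.8723
  s(X_2) = √(1.5833) = 1.2583

Step 3 — r_{ij} = s_{ij} / (s_i · s_j):
  r[X_1,X_1] = 1 (diagonal).
  r[X_1,X_2] = -0.0833 / (2.8723 · 1.2583) = -0.0833 / 3.6142 = -0.0231
  r[X_2,X_2] = 1 (diagonal).

R is symmetric with unit diagonal. Assembling:

R = [[1, -0.0231],
 [-0.0231, 1]]


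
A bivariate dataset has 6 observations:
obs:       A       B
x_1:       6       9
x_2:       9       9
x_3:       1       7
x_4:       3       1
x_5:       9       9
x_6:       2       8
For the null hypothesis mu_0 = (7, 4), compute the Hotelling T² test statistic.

Step 1 — sample mean vector:
  mean(A) = (6 + 9 + 1 + 3 + 9 + 2) / 6 = 30/6 = 5
  mean(B) = (9 + 9 + 7 + 1 + 9 + 8) / 6 = 43/6 = 7.1667
  x̄ = (5, 7.1667),  deviation x̄ - mu_0 = (5, 7.1667) - (7, 4) = (-2, 3.1667).

Step 2 — sample covariance matrix, S[i,j] = (1/(n-1)) · Σ_k (x_{k,i} - mean_i) · (x_{k,j} - mean_j), divisor n-1 = 5:
  S[A,A] = ((1)·(1) + (4)·(4) + (-4)·(-4) + (-2)·(-2) + (4)·(4) + (-3)·(-3)) / 5 = 62/5 = 12.4
  S[A,B] = ((1)·(1.8333) + (4)·(1.8333) + (-4)·(-0.1667) + (-2)·(-6.1667) + (4)·(1.8333) + (-3)·(0.8333)) / 5 = 27/5 = 5.4
  S[B,B] = ((1.8333)·(1.8333) + (1.8333)·(1.8333) + (-0.1667)·(-0.1667) + (-6.1667)·(-6.1667) + (1.8333)·(1.8333) + (0.8333)·(0.8333)) / 5 = 48.8333/5 = 9.7667
  S = [[12.4, 5.4],
 [5.4, 9.7667]].

Step 3 — invert S. det(S) = 12.4·9.7667 - (5.4)² = 91.9467.
  S^{-1} = (1/det) · [[d, -b], [-b, a]] = [[0.1062, -0.0587],
 [-0.0587, 0.1349]].

Step 4 — quadratic form (x̄ - mu_0)^T · S^{-1} · (x̄ - mu_0):
  S^{-1} · (x̄ - mu_0) = (-0.3984, 0.5445),
  (x̄ - mu_0)^T · [...] = (-2)·(-0.3984) + (3.1667)·(0.5445) = 2.5211.

Step 5 — scale by n: T² = 6 · 2.5211 = 15.1269.

T² ≈ 15.1269


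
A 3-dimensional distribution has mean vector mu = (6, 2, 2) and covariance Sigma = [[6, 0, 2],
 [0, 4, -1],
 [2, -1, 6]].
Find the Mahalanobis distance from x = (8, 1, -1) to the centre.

Step 1 — centre the observation: (x - mu) = (2, -1, -3).

Step 2 — invert Sigma (cofactor / det for 3×3, or solve directly):
  Sigma^{-1} = [[0.1885, -0.0164, -0.0656],
 [-0.0164, 0.2623, 0.0492],
 [-0.0656, 0.0492, 0.1967]].

Step 3 — form the quadratic (x - mu)^T · Sigma^{-1} · (x - mu):
  Sigma^{-1} · (x - mu) = (0.5902, -0.4426, -0.7705).
  (x - mu)^T · [Sigma^{-1} · (x - mu)] = (2)·(0.5902) + (-1)·(-0.4426) + (-3)·(-0.7705) = 3.9344.

Step 4 — take square root: d = √(3.9344) ≈ 1.9835.

d(x, mu) = √(3.9344) ≈ 1.9835


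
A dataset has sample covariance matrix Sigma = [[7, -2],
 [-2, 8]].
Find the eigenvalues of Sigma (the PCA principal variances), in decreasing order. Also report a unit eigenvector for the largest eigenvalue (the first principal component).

Step 1 — characteristic polynomial of 2×2 Sigma:
  det(Sigma - λI) = λ² - trace · λ + det = 0.
  trace = 7 + 8 = 15, det = 7·8 - (-2)² = 52.
Step 2 — discriminant:
  Δ = trace² - 4·det = 225 - 208 = 17.
Step 3 — eigenvalues:
  λ = (trace ± √Δ)/2 = (15 ± 4.1231)/2,
  λ_1 = 9.5616,  λ_2 = 5.4384.

Step 4 — unit eigenvector for λ_1: solve (Sigma - λ_1 I)v = 0. First row:
  (7 - 9.5616)·v_x + (-2)·v_y = 0, i.e. (-2.5616)·v_x + (-2)·v_y = 0,
  so v ∝ (b, λ_1 - a) = (-2, 2.5616); multiply by -1 so the first entry is positive: u = (2, -2.5616).
  ||u|| = √((2)² + (-2.5616)²) = √(10.5616) ≈ 3.2499,
  v_1 = u/||u|| ≈ (0.6154, -0.7882) (||v_1|| = 1).

λ_1 = 9.5616,  λ_2 = 5.4384;  v_1 ≈ (0.6154, -0.7882)


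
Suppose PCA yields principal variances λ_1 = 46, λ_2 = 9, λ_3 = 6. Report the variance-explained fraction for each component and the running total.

Step 1 — total variance = trace(Sigma) = Σ λ_i = 46 + 9 + 6 = 61.

Step 2 — fraction explained by component i = λ_i / Σ λ:
  PC1: 46/61 = 0.7541
  PC2: 9/61 = 0.1475
  PC3: 6/61 = 0.0984

Step 3 — cumulative fraction after k components = (λ_1 + ... + λ_k) / Σ λ:
  k = 1: 46/61 = 0.7541
  k = 2: (46 + 9)/61 = 55/61 = 0.9016
  k = 3: (46 + 9 + 6)/61 = 61/61 = 1

Summary (fraction, with percent):

explained: PC1 0.7541 (75.41%), PC2 0.1475 (14.75%), PC3 0.0984 (9.84%);  cumulative: 0.7541, 0.9016, 1


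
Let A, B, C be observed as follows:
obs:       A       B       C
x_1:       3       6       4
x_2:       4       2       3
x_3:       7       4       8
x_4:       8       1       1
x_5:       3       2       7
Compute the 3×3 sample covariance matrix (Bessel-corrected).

Step 1 — column means:
  mean(A) = (3 + 4 + 7 + 8 + 3) / 5 = 25/5 = 5
  mean(B) = (6 + 2 + 4 + 1 + 2) / 5 = 15/5 = 3
  mean(C) = (4 + 3 + 8 + 1 + 7) / 5 = 23/5 = 4.6

Step 2 — sample covariance S[i,j] = (1/(n-1)) · Σ_k (x_{k,i} - mean_i) · (x_{k,j} - mean_j), with n-1 = 4.
  S[A,A] = ((-2)·(-2) + (-1)·(-1) + (2)·(2) + (3)·(3) + (-2)·(-2)) / 4 = 22/4 = 5.5
  S[A,B] = ((-2)·(3) + (-1)·(-1) + (2)·(1) + (3)·(-2) + (-2)·(-1)) / 4 = -7/4 = -1.75
  S[A,C] = ((-2)·(-0.6) + (-1)·(-1.6) + (2)·(3.4) + (3)·(-3.6) + (-2)·(2.4)) / 4 = -6/4 = -1.5
  S[B,B] = ((3)·(3) + (-1)·(-1) + (1)·(1) + (-2)·(-2) + (-1)·(-1)) / 4 = 16/4 = 4
  S[B,C] = ((3)·(-0.6) + (-1)·(-1.6) + (1)·(3.4) + (-2)·(-3.6) + (-1)·(2.4)) / 4 = 8/4 = 2
  S[C,C] = ((-0.6)·(-0.6) + (-1.6)·(-1.6) + (3.4)·(3.4) + (-3.6)·(-3.6) + (2.4)·(2.4)) / 4 = 33.2/4 = 8.3

S is symmetric (S[j,i] = S[i,j]). Assembling:

S = [[5.5, -1.75, -1.5],
 [-1.75, 4, 2],
 [-1.5, 2, 8.3]]


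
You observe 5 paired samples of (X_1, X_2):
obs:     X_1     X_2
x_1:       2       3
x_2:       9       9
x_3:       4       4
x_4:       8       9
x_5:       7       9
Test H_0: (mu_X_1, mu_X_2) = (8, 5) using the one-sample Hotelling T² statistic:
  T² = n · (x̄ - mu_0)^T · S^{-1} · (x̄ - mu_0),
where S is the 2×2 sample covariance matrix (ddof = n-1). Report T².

Step 1 — sample mean vector:
  mean(X_1) = (2 + 9 + 4 + 8 + 7) / 5 = 30/5 = 6
  mean(X_2) = (3 + 9 + 4 + 9 + 9) / 5 = 34/5 = 6.8
  x̄ = (6, 6.8),  deviation x̄ - mu_0 = (6, 6.8) - (8, 5) = (-2, 1.8).

Step 2 — sample covariance matrix, S[i,j] = (1/(n-1)) · Σ_k (x_{k,i} - mean_i) · (x_{k,j} - mean_j), divisor n-1 = 4:
  S[X_1,X_1] = ((-4)·(-4) + (3)·(3) + (-2)·(-2) + (2)·(2) + (1)·(1)) / 4 = 34/4 = 8.5
  S[X_1,X_2] = ((-4)·(-3.8) + (3)·(2.2) + (-2)·(-2.8) + (2)·(2.2) + (1)·(2.2)) / 4 = 34/4 = 8.5
  S[X_2,X_2] = ((-3.8)·(-3.8) + (2.2)·(2.2) + (-2.8)·(-2.8) + (2.2)·(2.2) + (2.2)·(2.2)) / 4 = 36.8/4 = 9.2
  S = [[8.5, 8.5],
 [8.5, 9.2]].

Step 3 — invert S. det(S) = 8.5·9.2 - (8.5)² = 5.95.
  S^{-1} = (1/det) · [[d, -b], [-b, a]] = [[1.5462, -1.4286],
 [-1.4286, 1.4286]].

Step 4 — quadratic form (x̄ - mu_0)^T · S^{-1} · (x̄ - mu_0):
  S^{-1} · (x̄ - mu_0) = (-5.6639, 5.4286),
  (x̄ - mu_0)^T · [...] = (-2)·(-5.6639) + (1.8)·(5.4286) = 21.0992.

Step 5 — scale by n: T² = 5 · 21.0992 = 105.4958.

T² ≈ 105.4958


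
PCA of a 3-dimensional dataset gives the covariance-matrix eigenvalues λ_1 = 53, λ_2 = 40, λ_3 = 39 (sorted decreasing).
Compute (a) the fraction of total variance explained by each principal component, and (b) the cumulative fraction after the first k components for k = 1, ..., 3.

Step 1 — total variance = trace(Sigma) = Σ λ_i = 53 + 40 + 39 = 132.

Step 2 — fraction explained by component i = λ_i / Σ λ:
  PC1: 53/132 = 0.4015
  PC2: 40/132 = 0.303
  PC3: 39/132 = 0.2955

Step 3 — cumulative fraction after k components = (λ_1 + ... + λ_k) / Σ λ:
  k = 1: 53/132 = 0.4015
  k = 2: (53 + 40)/132 = 93/132 = 0.7045
  k = 3: (53 + 40 + 39)/132 = 132/132 = 1

Summary (fraction, with percent):

explained: PC1 0.4015 (40.15%), PC2 0.303 (30.3%), PC3 0.2955 (29.55%);  cumulative: 0.4015, 0.7045, 1


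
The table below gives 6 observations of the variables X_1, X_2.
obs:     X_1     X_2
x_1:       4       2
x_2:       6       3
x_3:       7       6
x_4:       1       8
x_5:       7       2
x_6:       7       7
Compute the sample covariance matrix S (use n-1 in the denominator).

Step 1 — column means:
  mean(X_1) = (4 + 6 + 7 + 1 + 7 + 7) / 6 = 32/6 = 5.3333
  mean(X_2) = (2 + 3 + 6 + 8 + 2 + 7) / 6 = 28/6 = 4.6667

Step 2 — sample covariance S[i,j] = (1/(n-1)) · Σ_k (x_{k,i} - mean_i) · (x_{k,j} - mean_j), with n-1 = 5.
  S[X_1,X_1] = ((-1.3333)·(-1.3333) + (0.6667)·(0.6667) + (1.6667)·(1.6667) + (-4.3333)·(-4.3333) + (1.6667)·(1.6667) + (1.6667)·(1.6667)) / 5 = 29.3333/5 = 5.8667
  S[X_1,X_2] = ((-1.3333)·(-2.6667) + (0.6667)·(-1.6667) + (1.6667)·(1.3333) + (-4.3333)·(3.3333) + (1.6667)·(-2.6667) + (1.6667)·(2.3333)) / 5 = -10.3333/5 = -2.0667
  S[X_2,X_2] = ((-2.6667)·(-2.6667) + (-1.6667)·(-1.6667) + (1.3333)·(1.3333) + (3.3333)·(3.3333) + (-2.6667)·(-2.6667) + (2.3333)·(2.3333)) / 5 = 35.3333/5 = 7.0667

S is symmetric (S[j,i] = S[i,j]). Assembling:

S = [[5.8667, -2.0667],
 [-2.0667, 7.0667]]


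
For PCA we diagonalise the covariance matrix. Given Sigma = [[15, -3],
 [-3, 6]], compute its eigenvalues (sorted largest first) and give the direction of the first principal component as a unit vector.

Step 1 — characteristic polynomial of 2×2 Sigma:
  det(Sigma - λI) = λ² - trace · λ + det = 0.
  trace = 15 + 6 = 21, det = 15·6 - (-3)² = 81.
Step 2 — discriminant:
  Δ = trace² - 4·det = 441 - 324 = 117.
Step 3 — eigenvalues:
  λ = (trace ± √Δ)/2 = (21 ± 10.8167)/2,
  λ_1 = 15.9083,  λ_2 = 5.0917.

Step 4 — unit eigenvector for λ_1: solve (Sigma - λ_1 I)v = 0. First row:
  (15 - 15.9083)·v_x + (-3)·v_y = 0, i.e. (-0.9083)·v_x + (-3)·v_y = 0,
  so v ∝ (b, λ_1 - a) = (-3, 0.9083); multiply by -1 so the first entry is positive: u = (3, -0.9083).
  ||u|| = √((3)² + (-0.9083)²) = √(9.8251) ≈ 3.1345,
  v_1 = u/||u|| ≈ (0.9571, -0.2898) (||v_1|| = 1).

λ_1 = 15.9083,  λ_2 = 5.0917;  v_1 ≈ (0.9571, -0.2898)


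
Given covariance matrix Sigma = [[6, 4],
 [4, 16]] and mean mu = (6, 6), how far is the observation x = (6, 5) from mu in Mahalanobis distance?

Step 1 — centre the observation: (x - mu) = (0, -1).

Step 2 — invert Sigma. det(Sigma) = 6·16 - (4)² = 80.
  Sigma^{-1} = (1/det) · [[d, -b], [-b, a]] = [[0.2, -0.05],
 [-0.05, 0.075]].

Step 3 — form the quadratic (x - mu)^T · Sigma^{-1} · (x - mu):
  Sigma^{-1} · (x - mu) = (0.05, -0.075).
  (x - mu)^T · [Sigma^{-1} · (x - mu)] = (0)·(0.05) + (-1)·(-0.075) = 0.075.

Step 4 — take square root: d = √(0.075) ≈ 0.2739.

d(x, mu) = √(0.075) ≈ 0.2739


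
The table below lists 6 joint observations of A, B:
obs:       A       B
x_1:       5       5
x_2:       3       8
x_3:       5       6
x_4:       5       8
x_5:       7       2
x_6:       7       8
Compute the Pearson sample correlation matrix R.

Step 1 — column means:
  mean(A) = (5 + 3 + 5 + 5 + 7 + 7) / 6 = 32/6 = 5.3333
  mean(B) = (5 + 8 + 6 + 8 + 2 + 8) / 6 = 37/6 = 6.1667

Step 2 — sample variances and covariances s[i,j] = (1/(n-1)) · Σ_k (x_{k,i} - mean_i) · (x_{k,j} - mean_j), with n-1 = 5:
  s[A,A] = ((-0.3333)·(-0.3333) + (-2.3333)·(-2.3333) + (-0.3333)·(-0.3333) + (-0.3333)·(-0.3333) + (1.6667)·(1.6667) + (1.6667)·(1.6667)) / 5 = 11.3333/5 = 2.2667
  s[A,B] = ((-0.3333)·(-1.1667) + (-2.3333)·(1.8333) + (-0.3333)·(-0.1667) + (-0.3333)·(1.8333) + (1.6667)·(-4.1667) + (1.6667)·(1.8333)) / 5 = -8.3333/5 = -1.6667
  s[B,B] = ((-1.1667)·(-1.1667) + (1.8333)·(1.8333) + (-0.1667)·(-0.1667) + (1.8333)·(1.8333) + (-4.1667)·(-4.1667) + (1.8333)·(1.8333)) / 5 = 28.8333/5 = 5.7667
  Sample standard deviations s_i = √(s[i,i]):
  s(A) = √(2.2667) = 1.5055
  s(B) = √(5.7667) = 2.4014

Step 3 — r_{ij} = s_{ij} / (s_i · s_j):
  r[A,A] = 1 (diagonal).
  r[A,B] = -1.6667 / (1.5055 · 2.4014) = -1.6667 / 3.6154 = -0.461
  r[B,B] = 1 (diagonal).

R is symmetric with unit diagonal. Assembling:

R = [[1, -0.461],
 [-0.461, 1]]


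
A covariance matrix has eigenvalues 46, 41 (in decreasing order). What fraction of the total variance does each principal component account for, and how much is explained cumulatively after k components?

Step 1 — total variance = trace(Sigma) = Σ λ_i = 46 + 41 = 87.

Step 2 — fraction explained by component i = λ_i / Σ λ:
  PC1: 46/87 = 0.5287
  PC2: 41/87 = 0.4713

Step 3 — cumulative fraction after k components = (λ_1 + ... + λ_k) / Σ λ:
  k = 1: 46/87 = 0.5287
  k = 2: (46 + 41)/87 = 87/87 = 1

Summary (fraction, with percent):

explained: PC1 0.5287 (52.87%), PC2 0.4713 (47.13%);  cumulative: 0.5287, 1


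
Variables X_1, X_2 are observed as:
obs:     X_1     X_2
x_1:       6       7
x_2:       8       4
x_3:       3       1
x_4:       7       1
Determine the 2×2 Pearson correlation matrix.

Step 1 — column means:
  mean(X_1) = (6 + 8 + 3 + 7) / 4 = 24/4 = 6
  mean(X_2) = (7 + 4 + 1 + 1) / 4 = 13/4 = 3.25

Step 2 — sample variances and covariances s[i,j] = (1/(n-1)) · Σ_k (x_{k,i} - mean_i) · (x_{k,j} - mean_j), with n-1 = 3:
  s[X_1,X_1] = ((0)·(0) + (2)·(2) + (-3)·(-3) + (1)·(1)) / 3 = 14/3 = 4.6667
  s[X_1,X_2] = ((0)·(3.75) + (2)·(0.75) + (-3)·(-2.25) + (1)·(-2.25)) / 3 = 6/3 = 2
  s[X_2,X_2] = ((3.75)·(3.75) + (0.75)·(0.75) + (-2.25)·(-2.25) + (-2.25)·(-2.25)) / 3 = 24.75/3 = 8.25
  Sample standard deviations s_i = √(s[i,i]):
  s(X_1) = √(4.6667) = 2.1602
  s(X_2) = √(8.25) = 2.8723

Step 3 — r_{ij} = s_{ij} / (s_i · s_j):
  r[X_1,X_1] = 1 (diagonal).
  r[X_1,X_2] = 2 / (2.1602 · 2.8723) = 2 / 6.2048 = 0.3223
  r[X_2,X_2] = 1 (diagonal).

R is symmetric with unit diagonal. Assembling:

R = [[1, 0.3223],
 [0.3223, 1]]


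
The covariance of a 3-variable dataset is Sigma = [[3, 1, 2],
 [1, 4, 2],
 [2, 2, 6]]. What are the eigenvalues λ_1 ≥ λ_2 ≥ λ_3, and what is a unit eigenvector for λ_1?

Step 1 — characteristic polynomial p(λ) = det(λI - Sigma) = λ³ - tr·λ² + c_1·λ - det, where tr = trace, c_1 = sum of the principal 2×2 minors, det = det(Sigma):
  tr = 3 + 4 + 6 = 13,
  c_1 = (3·4 - (1)²) + (3·6 - (2)²) + (4·6 - (2)²) = 11 + 14 + 20 = 45,
  det = 3·(4·6 - (2)²) - (1)·((1)·6 - (2)·(2)) + (2)·((1)·(2) - 4·(2)) = 3·(20) - (1)·(2) + (2)·(-6) = 46.
  So p(λ) = λ³ - 13λ² + 45λ - 46.
Step 2 — look for an integer root (rational root theorem: any rational root is an integer divisor of 46). Testing λ = 2:
  p(2) = 8 - 52 + 90 - 46 = 0  ✓
  Dividing out (λ - 2): p(λ) = (λ - 2)(λ² - 11λ + 23).
Step 3 — remaining eigenvalues from the quadratic λ² - 11λ + 23 = 0:
  Δ = 11² - 4·23 = 121 - 92 = 29,  λ = (11 ± √29)/2 = (11 ± 5.3852)/2 ≈ 8.1926 or 2.8074.
  Sorted: λ_1 = 8.1926,  λ_2 = 2.8074,  λ_3 = 2  (check: sum = 13 = tr ✓).

Step 4 — unit eigenvector for λ_1 ≈ 8.1926: v spans the null space of (Sigma - λ_1 I), whose rows are
  r_1 = (-5.1926, 1, 2),  r_2 = (1, -4.1926, 2),  r_3 = (2, 2, -2.1926).
  v is orthogonal to every row, so take v ∝ r_1 × r_2 = ((1)·(2) - (2)·(-4.1926), (2)·(1) - (-5.1926)·(2), (-5.1926)·(-4.1926) - (1)·(1)) ≈ (10.3852, 12.3852, 20.7703).
  Let u = (10.3852, 12.3852, 20.7703).
  ||u|| = √((10.3852)² + (12.3852)² + (20.7703)²) = √(692.6505) ≈ 26.3183,  v_1 = u/||u|| ≈ (0.3946, 0.4706, 0.7892) (||v_1|| = 1).

λ_1 = 8.1926,  λ_2 = 2.8074,  λ_3 = 2;  v_1 ≈ (0.3946, 0.4706, 0.7892)


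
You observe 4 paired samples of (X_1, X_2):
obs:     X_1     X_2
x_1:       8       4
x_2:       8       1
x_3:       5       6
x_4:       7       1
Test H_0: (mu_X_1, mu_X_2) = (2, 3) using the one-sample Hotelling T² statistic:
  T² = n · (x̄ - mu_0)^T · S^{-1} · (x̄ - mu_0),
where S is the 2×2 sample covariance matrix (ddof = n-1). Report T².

Step 1 — sample mean vector:
  mean(X_1) = (8 + 8 + 5 + 7) / 4 = 28/4 = 7
  mean(X_2) = (4 + 1 + 6 + 1) / 4 = 12/4 = 3
  x̄ = (7, 3),  deviation x̄ - mu_0 = (7, 3) - (2, 3) = (5, 0).

Step 2 — sample covariance matrix, S[i,j] = (1/(n-1)) · Σ_k (x_{k,i} - mean_i) · (x_{k,j} - mean_j), divisor n-1 = 3:
  S[X_1,X_1] = ((1)·(1) + (1)·(1) + (-2)·(-2) + (0)·(0)) / 3 = 6/3 = 2
  S[X_1,X_2] = ((1)·(1) + (1)·(-2) + (-2)·(3) + (0)·(-2)) / 3 = -7/3 = -2.3333
  S[X_2,X_2] = ((1)·(1) + (-2)·(-2) + (3)·(3) + (-2)·(-2)) / 3 = 18/3 = 6
  S = [[2, -2.3333],
 [-2.3333, 6]].

Step 3 — invert S. det(S) = 2·6 - (-2.3333)² = 6.5556.
  S^{-1} = (1/det) · [[d, -b], [-b, a]] = [[0.9153, 0.3559],
 [0.3559, 0.3051]].

Step 4 — quadratic form (x̄ - mu_0)^T · S^{-1} · (x̄ - mu_0):
  S^{-1} · (x̄ - mu_0) = (4.5763, 1.7797),
  (x̄ - mu_0)^T · [...] = (5)·(4.5763) + (0)·(1.7797) = 22.8814.

Step 5 — scale by n: T² = 4 · 22.8814 = 91.5254.

T² ≈ 91.5254


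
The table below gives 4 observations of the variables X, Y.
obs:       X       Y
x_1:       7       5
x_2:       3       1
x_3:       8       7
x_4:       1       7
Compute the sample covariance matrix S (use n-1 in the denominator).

Step 1 — column means:
  mean(X) = (7 + 3 + 8 + 1) / 4 = 19/4 = 4.75
  mean(Y) = (5 + 1 + 7 + 7) / 4 = 20/4 = 5

Step 2 — sample covariance S[i,j] = (1/(n-1)) · Σ_k (x_{k,i} - mean_i) · (x_{k,j} - mean_j), with n-1 = 3.
  S[X,X] = ((2.25)·(2.25) + (-1.75)·(-1.75) + (3.25)·(3.25) + (-3.75)·(-3.75)) / 3 = 32.75/3 = 10.9167
  S[X,Y] = ((2.25)·(0) + (-1.75)·(-4) + (3.25)·(2) + (-3.75)·(2)) / 3 = 6/3 = 2
  S[Y,Y] = ((0)·(0) + (-4)·(-4) + (2)·(2) + (2)·(2)) / 3 = 24/3 = 8

S is symmetric (S[j,i] = S[i,j]). Assembling:

S = [[10.9167, 2],
 [2, 8]]


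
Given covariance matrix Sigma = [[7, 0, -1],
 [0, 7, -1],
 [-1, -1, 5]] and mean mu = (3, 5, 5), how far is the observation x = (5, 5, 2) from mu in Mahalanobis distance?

Step 1 — centre the observation: (x - mu) = (2, 0, -3).

Step 2 — invert Sigma (cofactor / det for 3×3, or solve directly):
  Sigma^{-1} = [[0.1472, 0.0043, 0.0303],
 [0.0043, 0.1472, 0.0303],
 [0.0303, 0.0303, 0.2121]].

Step 3 — form the quadratic (x - mu)^T · Sigma^{-1} · (x - mu):
  Sigma^{-1} · (x - mu) = (0.2035, -0.0823, -0.5758).
  (x - mu)^T · [Sigma^{-1} · (x - mu)] = (2)·(0.2035) + (0)·(-0.0823) + (-3)·(-0.5758) = 2.1342.

Step 4 — take square root: d = √(2.1342) ≈ 1.4609.

d(x, mu) = √(2.1342) ≈ 1.4609


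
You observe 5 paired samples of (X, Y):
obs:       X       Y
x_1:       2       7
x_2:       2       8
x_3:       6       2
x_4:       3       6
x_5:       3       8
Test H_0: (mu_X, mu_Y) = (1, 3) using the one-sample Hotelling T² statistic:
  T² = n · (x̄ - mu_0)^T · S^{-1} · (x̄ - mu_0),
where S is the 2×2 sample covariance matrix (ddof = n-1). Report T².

Step 1 — sample mean vector:
  mean(X) = (2 + 2 + 6 + 3 + 3) / 5 = 16/5 = 3.2
  mean(Y) = (7 + 8 + 2 + 6 + 8) / 5 = 31/5 = 6.2
  x̄ = (3.2, 6.2),  deviation x̄ - mu_0 = (3.2, 6.2) - (1, 3) = (2.2, 3.2).

Step 2 — sample covariance matrix, S[i,j] = (1/(n-1)) · Σ_k (x_{k,i} - mean_i) · (x_{k,j} - mean_j), divisor n-1 = 4:
  S[X,X] = ((-1.2)·(-1.2) + (-1.2)·(-1.2) + (2.8)·(2.8) + (-0.2)·(-0.2) + (-0.2)·(-0.2)) / 4 = 10.8/4 = 2.7
  S[X,Y] = ((-1.2)·(0.8) + (-1.2)·(1.8) + (2.8)·(-4.2) + (-0.2)·(-0.2) + (-0.2)·(1.8)) / 4 = -15.2/4 = -3.8
  S[Y,Y] = ((0.8)·(0.8) + (1.8)·(1.8) + (-4.2)·(-4.2) + (-0.2)·(-0.2) + (1.8)·(1.8)) / 4 = 24.8/4 = 6.2
  S = [[2.7, -3.8],
 [-3.8, 6.2]].

Step 3 — invert S. det(S) = 2.7·6.2 - (-3.8)² = 2.3.
  S^{-1} = (1/det) · [[d, -b], [-b, a]] = [[2.6957, 1.6522],
 [1.6522, 1.1739]].

Step 4 — quadratic form (x̄ - mu_0)^T · S^{-1} · (x̄ - mu_0):
  S^{-1} · (x̄ - mu_0) = (11.2174, 7.3913),
  (x̄ - mu_0)^T · [...] = (2.2)·(11.2174) + (3.2)·(7.3913) = 48.3304.

Step 5 — scale by n: T² = 5 · 48.3304 = 241.6522.

T² ≈ 241.6522


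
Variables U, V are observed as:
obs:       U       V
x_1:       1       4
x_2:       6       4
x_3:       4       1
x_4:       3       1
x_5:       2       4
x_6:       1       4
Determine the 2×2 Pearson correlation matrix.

Step 1 — column means:
  mean(U) = (1 + 6 + 4 + 3 + 2 + 1) / 6 = 17/6 = 2.8333
  mean(V) = (4 + 4 + 1 + 1 + 4 + 4) / 6 = 18/6 = 3

Step 2 — sample variances and covariances s[i,j] = (1/(n-1)) · Σ_k (x_{k,i} - mean_i) · (x_{k,j} - mean_j), with n-1 = 5:
  s[U,U] = ((-1.8333)·(-1.8333) + (3.1667)·(3.1667) + (1.1667)·(1.1667) + (0.1667)·(0.1667) + (-0.8333)·(-0.8333) + (-1.8333)·(-1.8333)) / 5 = 18.8333/5 = 3.7667
  s[U,V] = ((-1.8333)·(1) + (3.1667)·(1) + (1.1667)·(-2) + (0.1667)·(-2) + (-0.8333)·(1) + (-1.8333)·(1)) / 5 = -4/5 = -0.8
  s[V,V] = ((1)·(1) + (1)·(1) + (-2)·(-2) + (-2)·(-2) + (1)·(1) + (1)·(1)) / 5 = 12/5 = 2.4
  Sample standard deviations s_i = √(s[i,i]):
  s(U) = √(3.7667) = 1.9408
  s(V) = √(2.4) = 1.5492

Step 3 — r_{ij} = s_{ij} / (s_i · s_j):
  r[U,U] = 1 (diagonal).
  r[U,V] = -0.8 / (1.9408 · 1.5492) = -0.8 / 3.0067 = -0.2661
  r[V,V] = 1 (diagonal).

R is symmetric with unit diagonal. Assembling:

R = [[1, -0.2661],
 [-0.2661, 1]]


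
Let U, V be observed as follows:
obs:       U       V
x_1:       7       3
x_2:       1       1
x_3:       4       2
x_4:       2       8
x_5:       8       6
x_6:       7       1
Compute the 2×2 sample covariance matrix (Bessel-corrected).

Step 1 — column means:
  mean(U) = (7 + 1 + 4 + 2 + 8 + 7) / 6 = 29/6 = 4.8333
  mean(V) = (3 + 1 + 2 + 8 + 6 + 1) / 6 = 21/6 = 3.5

Step 2 — sample covariance S[i,j] = (1/(n-1)) · Σ_k (x_{k,i} - mean_i) · (x_{k,j} - mean_j), with n-1 = 5.
  S[U,U] = ((2.1667)·(2.1667) + (-3.8333)·(-3.8333) + (-0.8333)·(-0.8333) + (-2.8333)·(-2.8333) + (3.1667)·(3.1667) + (2.1667)·(2.1667)) / 5 = 42.8333/5 = 8.5667
  S[U,V] = ((2.1667)·(-0.5) + (-3.8333)·(-2.5) + (-0.8333)·(-1.5) + (-2.8333)·(4.5) + (3.1667)·(2.5) + (2.1667)·(-2.5)) / 5 = -0.5/5 = -0.1
  S[V,V] = ((-0.5)·(-0.5) + (-2.5)·(-2.5) + (-1.5)·(-1.5) + (4.5)·(4.5) + (2.5)·(2.5) + (-2.5)·(-2.5)) / 5 = 41.5/5 = 8.3

S is symmetric (S[j,i] = S[i,j]). Assembling:

S = [[8.5667, -0.1],
 [-0.1, 8.3]]


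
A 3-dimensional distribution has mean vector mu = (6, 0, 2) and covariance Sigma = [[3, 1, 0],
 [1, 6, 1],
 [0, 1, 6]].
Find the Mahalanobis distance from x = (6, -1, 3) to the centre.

Step 1 — centre the observation: (x - mu) = (0, -1, 1).

Step 2 — invert Sigma (cofactor / det for 3×3, or solve directly):
  Sigma^{-1} = [[0.3535, -0.0606, 0.0101],
 [-0.0606, 0.1818, -0.0303],
 [0.0101, -0.0303, 0.1717]].

Step 3 — form the quadratic (x - mu)^T · Sigma^{-1} · (x - mu):
  Sigma^{-1} · (x - mu) = (0.0707, -0.2121, 0.202).
  (x - mu)^T · [Sigma^{-1} · (x - mu)] = (0)·(0.0707) + (-1)·(-0.2121) + (1)·(0.202) = 0.4141.

Step 4 — take square root: d = √(0.4141) ≈ 0.6435.

d(x, mu) = √(0.4141) ≈ 0.6435


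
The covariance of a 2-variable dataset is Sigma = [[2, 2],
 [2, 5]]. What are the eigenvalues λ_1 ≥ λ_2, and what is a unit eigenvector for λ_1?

Step 1 — characteristic polynomial of 2×2 Sigma:
  det(Sigma - λI) = λ² - trace · λ + det = 0.
  trace = 2 + 5 = 7, det = 2·5 - (2)² = 6.
Step 2 — discriminant:
  Δ = trace² - 4·det = 49 - 24 = 25.
Step 3 — eigenvalues:
  λ = (trace ± √Δ)/2 = (7 ± 5)/2,
  λ_1 = 6,  λ_2 = 1.

Step 4 — unit eigenvector for λ_1: solve (Sigma - λ_1 I)v = 0. First row:
  (2 - 6)·v_x + (2)·v_y = 0, i.e. (-4)·v_x + (2)·v_y = 0,
  so v ∝ (b, λ_1 - a) = (2, 4) = u.
  ||u|| = √((2)² + (4)²) = √(20) ≈ 4.4721,
  v_1 = u/||u|| ≈ (0.4472, 0.8944) (||v_1|| = 1).

λ_1 = 6,  λ_2 = 1;  v_1 ≈ (0.4472, 0.8944)


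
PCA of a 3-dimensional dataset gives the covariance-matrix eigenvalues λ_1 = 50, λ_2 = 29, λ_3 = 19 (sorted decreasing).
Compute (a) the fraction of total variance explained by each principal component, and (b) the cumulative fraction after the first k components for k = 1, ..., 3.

Step 1 — total variance = trace(Sigma) = Σ λ_i = 50 + 29 + 19 = 98.

Step 2 — fraction explained by component i = λ_i / Σ λ:
  PC1: 50/98 = 0.5102
  PC2: 29/98 = 0.2959
  PC3: 19/98 = 0.1939

Step 3 — cumulative fraction after k components = (λ_1 + ... + λ_k) / Σ λ:
  k = 1: 50/98 = 0.5102
  k = 2: (50 + 29)/98 = 79/98 = 0.8061
  k = 3: (50 + 29 + 19)/98 = 98/98 = 1

Summary (fraction, with percent):

explained: PC1 0.5102 (51.02%), PC2 0.2959 (29.59%), PC3 0.1939 (19.39%);  cumulative: 0.5102, 0.8061, 1


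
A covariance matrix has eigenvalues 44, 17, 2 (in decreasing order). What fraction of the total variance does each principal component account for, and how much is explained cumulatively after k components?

Step 1 — total variance = trace(Sigma) = Σ λ_i = 44 + 17 + 2 = 63.

Step 2 — fraction explained by component i = λ_i / Σ λ:
  PC1: 44/63 = 0.6984
  PC2: 17/63 = 0.2698
  PC3: 2/63 = 0.0317

Step 3 — cumulative fraction after k components = (λ_1 + ... + λ_k) / Σ λ:
  k = 1: 44/63 = 0.6984
  k = 2: (44 + 17)/63 = 61/63 = 0.9683
  k = 3: (44 + 17 + 2)/63 = 63/63 = 1

Summary (fraction, with percent):

explained: PC1 0.6984 (69.84%), PC2 0.2698 (26.98%), PC3 0.0317 (3.17%);  cumulative: 0.6984, 0.9683, 1


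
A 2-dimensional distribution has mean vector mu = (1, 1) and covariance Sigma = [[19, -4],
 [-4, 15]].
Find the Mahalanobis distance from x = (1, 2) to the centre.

Step 1 — centre the observation: (x - mu) = (0, 1).

Step 2 — invert Sigma. det(Sigma) = 19·15 - (-4)² = 269.
  Sigma^{-1} = (1/det) · [[d, -b], [-b, a]] = [[0.0558, 0.0149],
 [0.0149, 0.0706]].

Step 3 — form the quadratic (x - mu)^T · Sigma^{-1} · (x - mu):
  Sigma^{-1} · (x - mu) = (0.0149, 0.0706).
  (x - mu)^T · [Sigma^{-1} · (x - mu)] = (0)·(0.0149) + (1)·(0.0706) = 0.0706.

Step 4 — take square root: d = √(0.0706) ≈ 0.2658.

d(x, mu) = √(0.0706) ≈ 0.2658


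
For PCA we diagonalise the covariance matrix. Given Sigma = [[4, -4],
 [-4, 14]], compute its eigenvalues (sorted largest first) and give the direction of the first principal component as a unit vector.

Step 1 — characteristic polynomial of 2×2 Sigma:
  det(Sigma - λI) = λ² - trace · λ + det = 0.
  trace = 4 + 14 = 18, det = 4·14 - (-4)² = 40.
Step 2 — discriminant:
  Δ = trace² - 4·det = 324 - 160 = 164.
Step 3 — eigenvalues:
  λ = (trace ± √Δ)/2 = (18 ± 12.8062)/2,
  λ_1 = 15.4031,  λ_2 = 2.5969.

Step 4 — unit eigenvector for λ_1: solve (Sigma - λ_1 I)v = 0. First row:
  (4 - 15.4031)·v_x + (-4)·v_y = 0, i.e. (-11.4031)·v_x + (-4)·v_y = 0,
  so v ∝ (b, λ_1 - a) = (-4, 11.4031); multiply by -1 so the first entry is positive: u = (4, -11.4031).
  ||u|| = √((4)² + (-11.4031)²) = √(146.0312) ≈ 12.0843,
  v_1 = u/||u|| ≈ (0.331, -0.9436) (||v_1|| = 1).

λ_1 = 15.4031,  λ_2 = 2.5969;  v_1 ≈ (0.331, -0.9436)


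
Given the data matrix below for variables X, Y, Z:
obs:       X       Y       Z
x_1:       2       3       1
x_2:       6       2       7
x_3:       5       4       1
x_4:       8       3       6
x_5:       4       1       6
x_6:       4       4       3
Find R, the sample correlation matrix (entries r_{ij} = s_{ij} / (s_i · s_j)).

Step 1 — column means:
  mean(X) = (2 + 6 + 5 + 8 + 4 + 4) / 6 = 29/6 = 4.8333
  mean(Y) = (3 + 2 + 4 + 3 + 1 + 4) / 6 = 17/6 = 2.8333
  mean(Z) = (1 + 7 + 1 + 6 + 6 + 3) / 6 = 24/6 = 4

Step 2 — sample variances and covariances s[i,j] = (1/(n-1)) · Σ_k (x_{k,i} - mean_i) · (x_{k,j} - mean_j), with n-1 = 5:
  s[X,X] = ((-2.8333)·(-2.8333) + (1.1667)·(1.1667) + (0.1667)·(0.1667) + (3.1667)·(3.1667) + (-0.8333)·(-0.8333) + (-0.8333)·(-0.8333)) / 5 = 20.8333/5 = 4.1667
  s[X,Y] = ((-2.8333)·(0.1667) + (1.1667)·(-0.8333) + (0.1667)·(1.1667) + (3.1667)·(0.1667) + (-0.8333)·(-1.8333) + (-0.8333)·(1.1667)) / 5 = -0.1667/5 = -0.0333
  s[X,Z] = ((-2.8333)·(-3) + (1.1667)·(3) + (0.1667)·(-3) + (3.1667)·(2) + (-0.8333)·(2) + (-0.8333)·(-1)) / 5 = 17/5 = 3.4
  s[Y,Y] = ((0.1667)·(0.1667) + (-0.8333)·(-0.8333) + (1.1667)·(1.1667) + (0.1667)·(0.1667) + (-1.8333)·(-1.8333) + (1.1667)·(1.1667)) / 5 = 6.8333/5 = 1.3667
  s[Y,Z] = ((0.1667)·(-3) + (-0.8333)·(3) + (1.1667)·(-3) + (0.1667)·(2) + (-1.8333)·(2) + (1.1667)·(-1)) / 5 = -11/5 = -2.2
  s[Z,Z] = ((-3)·(-3) + (3)·(3) + (-3)·(-3) + (2)·(2) + (2)·(2) + (-1)·(-1)) / 5 = 36/5 = 7.2
  Sample standard deviations s_i = √(s[i,i]):
  s(X) = √(4.1667) = 2.0412
  s(Y) = √(1.3667) = 1.169
  s(Z) = √(7.2) = 2.6833

Step 3 — r_{ij} = s_{ij} / (s_i · s_j):
  r[X,X] = 1 (diagonal).
  r[X,Y] = -0.0333 / (2.0412 · 1.169) = -0.0333 / 2.3863 = -0.014
  r[X,Z] = 3.4 / (2.0412 · 2.6833) = 3.4 / 5.4772 = 0.6208
  r[Y,Y] = 1 (diagonal).
  r[Y,Z] = -2.2 / (1.169 · 2.6833) = -2.2 / 3.1369 = -0.7013
  r[Z,Z] = 1 (diagonal).

R is symmetric with unit diagonal. Assembling:

R = [[1, -0.014, 0.6208],
 [-0.014, 1, -0.7013],
 [0.6208, -0.7013, 1]]


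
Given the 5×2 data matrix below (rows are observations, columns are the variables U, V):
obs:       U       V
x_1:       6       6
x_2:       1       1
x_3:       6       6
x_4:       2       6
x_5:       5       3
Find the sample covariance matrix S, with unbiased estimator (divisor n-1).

Step 1 — column means:
  mean(U) = (6 + 1 + 6 + 2 + 5) / 5 = 20/5 = 4
  mean(V) = (6 + 1 + 6 + 6 + 3) / 5 = 22/5 = 4.4

Step 2 — sample covariance S[i,j] = (1/(n-1)) · Σ_k (x_{k,i} - mean_i) · (x_{k,j} - mean_j), with n-1 = 4.
  S[U,U] = ((2)·(2) + (-3)·(-3) + (2)·(2) + (-2)·(-2) + (1)·(1)) / 4 = 22/4 = 5.5
  S[U,V] = ((2)·(1.6) + (-3)·(-3.4) + (2)·(1.6) + (-2)·(1.6) + (1)·(-1.4)) / 4 = 12/4 = 3
  S[V,V] = ((1.6)·(1.6) + (-3.4)·(-3.4) + (1.6)·(1.6) + (1.6)·(1.6) + (-1.4)·(-1.4)) / 4 = 21.2/4 = 5.3

S is symmetric (S[j,i] = S[i,j]). Assembling:

S = [[5.5, 3],
 [3, 5.3]]


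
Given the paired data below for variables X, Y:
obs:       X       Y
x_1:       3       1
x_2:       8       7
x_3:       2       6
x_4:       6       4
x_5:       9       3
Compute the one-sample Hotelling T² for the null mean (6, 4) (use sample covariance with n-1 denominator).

Step 1 — sample mean vector:
  mean(X) = (3 + 8 + 2 + 6 + 9) / 5 = 28/5 = 5.6
  mean(Y) = (1 + 7 + 6 + 4 + 3) / 5 = 21/5 = 4.2
  x̄ = (5.6, 4.2),  deviation x̄ - mu_0 = (5.6, 4.2) - (6, 4) = (-0.4, 0.2).

Step 2 — sample covariance matrix, S[i,j] = (1/(n-1)) · Σ_k (x_{k,i} - mean_i) · (x_{k,j} - mean_j), divisor n-1 = 4:
  S[X,X] = ((-2.6)·(-2.6) + (2.4)·(2.4) + (-3.6)·(-3.6) + (0.4)·(0.4) + (3.4)·(3.4)) / 4 = 37.2/4 = 9.3
  S[X,Y] = ((-2.6)·(-3.2) + (2.4)·(2.8) + (-3.6)·(1.8) + (0.4)·(-0.2) + (3.4)·(-1.2)) / 4 = 4.4/4 = 1.1
  S[Y,Y] = ((-3.2)·(-3.2) + (2.8)·(2.8) + (1.8)·(1.8) + (-0.2)·(-0.2) + (-1.2)·(-1.2)) / 4 = 22.8/4 = 5.7
  S = [[9.3, 1.1],
 [1.1, 5.7]].

Step 3 — invert S. det(S) = 9.3·5.7 - (1.1)² = 51.8.
  S^{-1} = (1/det) · [[d, -b], [-b, a]] = [[0.11, -0.0212],
 [-0.0212, 0.1795]].

Step 4 — quadratic form (x̄ - mu_0)^T · S^{-1} · (x̄ - mu_0):
  S^{-1} · (x̄ - mu_0) = (-0.0483, 0.0444),
  (x̄ - mu_0)^T · [...] = (-0.4)·(-0.0483) + (0.2)·(0.0444) = 0.0282.

Step 5 — scale by n: T² = 5 · 0.0282 = 0.1409.

T² ≈ 0.1409


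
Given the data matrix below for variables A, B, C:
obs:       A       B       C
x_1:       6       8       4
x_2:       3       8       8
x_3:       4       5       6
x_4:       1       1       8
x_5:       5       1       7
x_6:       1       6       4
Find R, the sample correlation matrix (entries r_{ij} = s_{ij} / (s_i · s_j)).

Step 1 — column means:
  mean(A) = (6 + 3 + 4 + 1 + 5 + 1) / 6 = 20/6 = 3.3333
  mean(B) = (8 + 8 + 5 + 1 + 1 + 6) / 6 = 29/6 = 4.8333
  mean(C) = (4 + 8 + 6 + 8 + 7 + 4) / 6 = 37/6 = 6.1667

Step 2 — sample variances and covariances s[i,j] = (1/(n-1)) · Σ_k (x_{k,i} - mean_i) · (x_{k,j} - mean_j), with n-1 = 5:
  s[A,A] = ((2.6667)·(2.6667) + (-0.3333)·(-0.3333) + (0.6667)·(0.6667) + (-2.3333)·(-2.3333) + (1.6667)·(1.6667) + (-2.3333)·(-2.3333)) / 5 = 21.3333/5 = 4.2667
  s[A,B] = ((2.6667)·(3.1667) + (-0.3333)·(3.1667) + (0.6667)·(0.1667) + (-2.3333)·(-3.8333) + (1.6667)·(-3.8333) + (-2.3333)·(1.1667)) / 5 = 7.3333/5 = 1.4667
  s[A,C] = ((2.6667)·(-2.1667) + (-0.3333)·(1.8333) + (0.6667)·(-0.1667) + (-2.3333)·(1.8333) + (1.6667)·(0.8333) + (-2.3333)·(-2.1667)) / 5 = -4.3333/5 = -0.8667
  s[B,B] = ((3.1667)·(3.1667) + (3.1667)·(3.1667) + (0.1667)·(0.1667) + (-3.8333)·(-3.8333) + (-3.8333)·(-3.8333) + (1.1667)·(1.1667)) / 5 = 50.8333/5 = 10.1667
  s[B,C] = ((3.1667)·(-2.1667) + (3.1667)·(1.8333) + (0.1667)·(-0.1667) + (-3.8333)·(1.8333) + (-3.8333)·(0.8333) + (1.1667)·(-2.1667)) / 5 = -13.8333/5 = -2.7667
  s[C,C] = ((-2.1667)·(-2.1667) + (1.8333)·(1.8333) + (-0.1667)·(-0.1667) + (1.8333)·(1.8333) + (0.8333)·(0.8333) + (-2.1667)·(-2.1667)) / 5 = 16.8333/5 = 3.3667
  Sample standard deviations s_i = √(s[i,i]):
  s(A) = √(4.2667) = 2.0656
  s(B) = √(10.1667) = 3.1885
  s(C) = √(3.3667) = 1.8348

Step 3 — r_{ij} = s_{ij} / (s_i · s_j):
  r[A,A] = 1 (diagonal).
  r[A,B] = 1.4667 / (2.0656 · 3.1885) = 1.4667 / 6.5862 = 0.2227
  r[A,C] = -0.8667 / (2.0656 · 1.8348) = -0.8667 / 3.79 = -0.2287
  r[B,B] = 1 (diagonal).
  r[B,C] = -2.7667 / (3.1885 · 1.8348) = -2.7667 / 5.8505 = -0.4729
  r[C,C] = 1 (diagonal).

R is symmetric with unit diagonal. Assembling:

R = [[1, 0.2227, -0.2287],
 [0.2227, 1, -0.4729],
 [-0.2287, -0.4729, 1]]
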